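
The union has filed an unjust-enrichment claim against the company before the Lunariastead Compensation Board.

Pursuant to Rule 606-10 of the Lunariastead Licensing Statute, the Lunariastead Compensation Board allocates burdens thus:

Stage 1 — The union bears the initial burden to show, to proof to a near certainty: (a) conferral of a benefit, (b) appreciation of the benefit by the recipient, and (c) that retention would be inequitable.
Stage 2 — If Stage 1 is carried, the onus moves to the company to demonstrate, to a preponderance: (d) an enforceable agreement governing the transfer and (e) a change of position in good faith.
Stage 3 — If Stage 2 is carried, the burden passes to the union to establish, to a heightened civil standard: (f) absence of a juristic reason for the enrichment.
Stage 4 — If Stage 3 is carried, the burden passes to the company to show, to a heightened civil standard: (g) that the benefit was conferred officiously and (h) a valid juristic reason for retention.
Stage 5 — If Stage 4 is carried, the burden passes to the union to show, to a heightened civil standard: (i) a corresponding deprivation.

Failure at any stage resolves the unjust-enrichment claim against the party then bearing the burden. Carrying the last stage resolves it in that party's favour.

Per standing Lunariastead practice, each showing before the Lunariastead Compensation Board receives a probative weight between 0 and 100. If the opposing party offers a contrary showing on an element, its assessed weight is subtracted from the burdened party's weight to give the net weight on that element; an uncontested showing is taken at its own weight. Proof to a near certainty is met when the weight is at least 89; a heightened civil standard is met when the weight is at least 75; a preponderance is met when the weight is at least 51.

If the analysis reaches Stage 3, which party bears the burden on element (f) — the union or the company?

union

Stage 3's rule assigns the burden to the union (to a heightened civil standard).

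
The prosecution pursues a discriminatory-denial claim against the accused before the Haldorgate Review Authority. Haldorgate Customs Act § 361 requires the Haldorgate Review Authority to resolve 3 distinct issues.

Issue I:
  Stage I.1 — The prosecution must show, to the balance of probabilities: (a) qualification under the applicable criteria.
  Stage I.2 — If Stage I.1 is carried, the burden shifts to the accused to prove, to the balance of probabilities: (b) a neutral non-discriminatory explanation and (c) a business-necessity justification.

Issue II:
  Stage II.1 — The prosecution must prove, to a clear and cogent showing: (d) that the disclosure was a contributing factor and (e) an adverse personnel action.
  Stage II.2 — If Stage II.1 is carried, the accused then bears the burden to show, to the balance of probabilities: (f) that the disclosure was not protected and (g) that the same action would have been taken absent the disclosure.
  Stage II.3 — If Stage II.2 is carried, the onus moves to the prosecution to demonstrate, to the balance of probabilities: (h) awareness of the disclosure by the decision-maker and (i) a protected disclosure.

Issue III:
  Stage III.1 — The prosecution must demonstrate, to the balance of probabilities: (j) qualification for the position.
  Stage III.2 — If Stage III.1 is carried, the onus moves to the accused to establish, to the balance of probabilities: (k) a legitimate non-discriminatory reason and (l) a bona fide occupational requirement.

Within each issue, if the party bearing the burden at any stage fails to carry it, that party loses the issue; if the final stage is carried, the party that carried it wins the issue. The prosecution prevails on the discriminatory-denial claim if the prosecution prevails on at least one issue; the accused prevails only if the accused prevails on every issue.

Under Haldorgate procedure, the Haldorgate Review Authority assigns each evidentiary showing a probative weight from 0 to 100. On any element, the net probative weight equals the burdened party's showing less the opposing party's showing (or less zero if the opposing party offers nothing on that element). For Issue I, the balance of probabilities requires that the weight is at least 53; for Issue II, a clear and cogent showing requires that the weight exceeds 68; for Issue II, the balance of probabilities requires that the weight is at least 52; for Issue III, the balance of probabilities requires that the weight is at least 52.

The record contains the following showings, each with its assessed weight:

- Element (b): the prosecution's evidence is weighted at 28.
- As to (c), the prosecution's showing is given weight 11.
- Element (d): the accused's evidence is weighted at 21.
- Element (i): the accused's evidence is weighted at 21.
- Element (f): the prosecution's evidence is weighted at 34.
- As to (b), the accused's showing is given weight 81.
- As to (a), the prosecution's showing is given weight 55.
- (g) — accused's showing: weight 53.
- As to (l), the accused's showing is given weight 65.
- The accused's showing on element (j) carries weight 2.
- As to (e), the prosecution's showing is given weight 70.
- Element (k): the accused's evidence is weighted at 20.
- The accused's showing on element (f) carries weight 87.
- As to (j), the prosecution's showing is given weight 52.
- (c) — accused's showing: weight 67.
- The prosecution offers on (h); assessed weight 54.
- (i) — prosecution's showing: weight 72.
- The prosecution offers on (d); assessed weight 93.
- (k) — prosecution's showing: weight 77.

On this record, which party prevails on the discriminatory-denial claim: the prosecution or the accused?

accused

— Issue I —
Stage I.1 (prosecution, the balance of probabilities, weight is at least 53): (a) 55 ≥ 53 — meets.
  All elements met. The burden passes to the accused.
Stage I.2 (accused, the balance of probabilities, weight is at least 53): (b) net 81−28=53 ≥ 53 — meets; (c) net 67−11=56 ≥ 53 — meets.
  The accused carries the last stage.
All stages carried — the accused prevails on this issue.
— Issue II —
Stage II.1 — burden on prosecution; standard: a clear and cogent showing (weight exceeds 68).
    (d): 93 − 21 = 72 > 68 [met]
    (e): 70 > 68 [met]
  Stage II.1 carried; the burden shifts to the accused.
Stage II.2 — burden on accused; standard: the balance of probabilities (weight is at least 52).
    (f): 87 − 34 = 53 ≥ 52 [met]
    (g): 53 ≥ 52 [met]
  All elements met. The burden passes to the prosecution.
Stage II.3 — burden on prosecution; standard: the balance of probabilities (weight is at least 52).
    (h): 54 ≥ 52 [met]
    (i): 72 − 21 = 51 < 52 [not met]
  Not every element is met, so the prosecution fails to carry Stage II.3.
The accused prevails on this issue.
— Issue III —
At Stage III.1 the prosecution must meet the balance of probabilities (weight is at least 52): on (j) the weight is 52 less the opposing 2 gives net 50, < 52, so (j) does not meet the standard.
  Stage III.1 not carried; the prosecution fails its burden.
The accused prevails on this issue.
Per-issue: Issue I → accused; Issue II → accused; Issue III → accused. The prosecution must prevail on at least one issue; overall, the accused prevails.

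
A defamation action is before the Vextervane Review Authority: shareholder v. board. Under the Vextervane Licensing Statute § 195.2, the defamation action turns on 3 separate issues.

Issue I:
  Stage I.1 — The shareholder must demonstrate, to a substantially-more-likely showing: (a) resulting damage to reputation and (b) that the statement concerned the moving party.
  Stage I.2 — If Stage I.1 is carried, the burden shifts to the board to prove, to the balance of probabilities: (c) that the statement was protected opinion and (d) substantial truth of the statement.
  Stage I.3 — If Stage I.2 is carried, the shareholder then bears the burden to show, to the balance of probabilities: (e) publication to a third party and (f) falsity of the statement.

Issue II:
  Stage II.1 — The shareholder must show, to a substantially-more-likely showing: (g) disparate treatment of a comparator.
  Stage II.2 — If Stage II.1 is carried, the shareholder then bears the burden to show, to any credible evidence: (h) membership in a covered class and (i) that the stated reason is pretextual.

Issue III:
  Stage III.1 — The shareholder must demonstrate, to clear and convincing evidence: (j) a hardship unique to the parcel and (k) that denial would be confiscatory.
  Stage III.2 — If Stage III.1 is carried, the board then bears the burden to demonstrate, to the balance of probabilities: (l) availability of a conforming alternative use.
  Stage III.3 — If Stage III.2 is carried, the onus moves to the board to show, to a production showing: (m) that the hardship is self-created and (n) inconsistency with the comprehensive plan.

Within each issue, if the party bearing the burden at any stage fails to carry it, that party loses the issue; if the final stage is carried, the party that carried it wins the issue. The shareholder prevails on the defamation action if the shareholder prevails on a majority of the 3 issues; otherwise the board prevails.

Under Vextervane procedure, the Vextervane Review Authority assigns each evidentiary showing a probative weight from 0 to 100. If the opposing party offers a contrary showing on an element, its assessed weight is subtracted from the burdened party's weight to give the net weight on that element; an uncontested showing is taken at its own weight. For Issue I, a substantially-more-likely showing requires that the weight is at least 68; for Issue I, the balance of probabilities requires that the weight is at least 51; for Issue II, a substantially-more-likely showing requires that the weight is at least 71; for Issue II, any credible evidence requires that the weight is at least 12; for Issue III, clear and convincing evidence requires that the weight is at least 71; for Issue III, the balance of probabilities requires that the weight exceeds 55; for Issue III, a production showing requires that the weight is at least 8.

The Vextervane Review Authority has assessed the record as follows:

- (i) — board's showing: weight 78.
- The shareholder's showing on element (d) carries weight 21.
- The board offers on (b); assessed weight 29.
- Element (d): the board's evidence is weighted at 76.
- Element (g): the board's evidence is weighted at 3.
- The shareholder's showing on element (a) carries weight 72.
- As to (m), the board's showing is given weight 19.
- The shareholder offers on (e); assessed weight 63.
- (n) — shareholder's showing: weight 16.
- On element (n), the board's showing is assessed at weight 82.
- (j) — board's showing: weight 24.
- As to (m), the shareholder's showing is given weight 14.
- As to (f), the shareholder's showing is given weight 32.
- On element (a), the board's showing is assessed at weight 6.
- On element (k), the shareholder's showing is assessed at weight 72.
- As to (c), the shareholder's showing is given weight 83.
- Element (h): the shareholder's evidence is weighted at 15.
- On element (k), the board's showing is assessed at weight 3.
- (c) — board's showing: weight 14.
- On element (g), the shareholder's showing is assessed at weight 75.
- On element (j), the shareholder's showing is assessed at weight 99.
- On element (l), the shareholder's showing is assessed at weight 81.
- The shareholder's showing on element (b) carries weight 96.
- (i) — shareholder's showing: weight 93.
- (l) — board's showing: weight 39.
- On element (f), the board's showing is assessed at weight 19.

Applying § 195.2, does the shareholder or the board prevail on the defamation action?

— Issue I —
Stage I.1 — burden on shareholder; standard: a substantially-more-likely showing (weight is at least 68).
    (a): 72 − 6 = 66 < 68 [not met]
    (b): 96 − 29 = 67 < 68 [not met]
  Not every element is met, so the shareholder fails to carry Stage I.1.
The board prevails on this issue.
— Issue II —
Stage II.1 — burden on shareholder; standard: a substantially-more-likely showing (weight is at least 71).
    (g): 75 − 3 = 72 ≥ 71 [met]
  All elements met. The shareholder retains the burden for Stage II.2.
Stage II.2 — burden on shareholder; standard: any credible evidence (weight is at least 12).
    (h): 15 ≥ 12 [met]
    (i): 93 − 78 = 15 ≥ 12 [met]
  All elements met at the final stage.
With every stage satisfied, the shareholder prevails on this issue.
— Issue III —
At Stage III.1 the shareholder must meet clear and convincing evidence (weight is at least 71): on (j) the weight is 99 less the opposing 24 gives net 75, which does reach 71, so (j) meets the standard; on (k) the weight is 72 less the opposing 3 gives net 69, < 71, so (k) does not meet the standard.
  The shareholder does not carry Stage III.1.
The analysis ends at Stage III.1; the board prevails on this issue.
Per-issue: Issue I → board; Issue II → shareholder; Issue III → board. The shareholder must prevail on a majority of issues; overall, the board prevails.

board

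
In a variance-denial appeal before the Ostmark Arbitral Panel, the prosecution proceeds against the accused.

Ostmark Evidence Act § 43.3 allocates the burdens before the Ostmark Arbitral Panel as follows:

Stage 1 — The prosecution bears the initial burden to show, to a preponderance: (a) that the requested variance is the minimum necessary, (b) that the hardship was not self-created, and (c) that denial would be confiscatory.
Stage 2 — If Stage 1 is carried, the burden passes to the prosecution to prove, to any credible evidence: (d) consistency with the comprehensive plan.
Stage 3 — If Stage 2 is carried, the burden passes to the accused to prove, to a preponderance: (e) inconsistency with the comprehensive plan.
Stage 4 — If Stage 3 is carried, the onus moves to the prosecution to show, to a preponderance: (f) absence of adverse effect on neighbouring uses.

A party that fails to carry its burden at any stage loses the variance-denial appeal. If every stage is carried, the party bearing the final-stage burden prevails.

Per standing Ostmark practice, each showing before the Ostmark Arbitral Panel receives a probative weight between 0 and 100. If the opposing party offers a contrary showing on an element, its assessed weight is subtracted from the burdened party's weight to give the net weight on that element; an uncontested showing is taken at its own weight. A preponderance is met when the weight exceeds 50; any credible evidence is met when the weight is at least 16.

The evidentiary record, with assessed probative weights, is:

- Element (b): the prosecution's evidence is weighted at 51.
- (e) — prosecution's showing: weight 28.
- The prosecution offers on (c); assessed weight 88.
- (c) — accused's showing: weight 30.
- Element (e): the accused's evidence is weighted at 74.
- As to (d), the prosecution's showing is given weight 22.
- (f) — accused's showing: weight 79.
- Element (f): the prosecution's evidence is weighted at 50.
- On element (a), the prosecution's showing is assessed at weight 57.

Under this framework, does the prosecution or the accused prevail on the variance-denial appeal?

Stage 1 — burden on prosecution; standard: a preponderance (weight exceeds 50).
    (a): 57 > 50 [met]
    (b): 51 > 50 [met]
    (c): 88 − 30 = 58 > 50 [met]
  All elements met. The prosecution retains the burden for Stage 2.
Stage 2 — burden on prosecution; standard: any credible evidence (weight is at least 16).
    (d): 22 ≥ 16 [met]
  Stage 2 carried; the burden shifts to the accused.
Stage 3 — burden on accused; standard: a preponderance (weight exceeds 50).
    (e): 74 − 28 = 46 ≤ 50 [not met]
  The accused does not carry Stage 3.
The prosecution prevails.

prosecution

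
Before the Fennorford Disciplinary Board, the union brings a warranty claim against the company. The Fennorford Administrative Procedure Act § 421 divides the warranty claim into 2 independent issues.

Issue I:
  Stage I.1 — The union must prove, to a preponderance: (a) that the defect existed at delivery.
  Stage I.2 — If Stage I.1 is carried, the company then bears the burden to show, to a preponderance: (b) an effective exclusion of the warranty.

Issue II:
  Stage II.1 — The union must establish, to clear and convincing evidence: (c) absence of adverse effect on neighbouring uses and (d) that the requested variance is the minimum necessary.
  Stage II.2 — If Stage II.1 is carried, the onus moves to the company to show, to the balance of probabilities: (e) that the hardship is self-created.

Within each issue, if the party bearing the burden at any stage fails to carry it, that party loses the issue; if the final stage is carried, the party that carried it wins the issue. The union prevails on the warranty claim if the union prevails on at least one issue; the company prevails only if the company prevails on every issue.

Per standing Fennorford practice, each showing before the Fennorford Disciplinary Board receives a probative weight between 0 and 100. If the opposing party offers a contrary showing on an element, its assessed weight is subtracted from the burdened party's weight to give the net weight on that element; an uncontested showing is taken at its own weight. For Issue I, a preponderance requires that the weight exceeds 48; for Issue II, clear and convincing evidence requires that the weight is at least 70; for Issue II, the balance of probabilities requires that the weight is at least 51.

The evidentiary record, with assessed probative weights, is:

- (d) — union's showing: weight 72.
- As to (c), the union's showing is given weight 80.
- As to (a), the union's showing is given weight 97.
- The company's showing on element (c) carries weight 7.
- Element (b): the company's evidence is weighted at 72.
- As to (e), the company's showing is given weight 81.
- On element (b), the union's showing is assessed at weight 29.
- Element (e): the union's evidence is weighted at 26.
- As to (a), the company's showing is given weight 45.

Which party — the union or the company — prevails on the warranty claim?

union

— Issue I —
Stage I.1 — burden on union; standard: a preponderance (weight exceeds 48).
    (a): 97 − 45 = 52 > 48 [met]
  The union carries Stage I.1; the company now bears the burden.
Stage I.2 — burden on company; standard: a preponderance (weight exceeds 48).
    (b): 72 − 29 = 43 ≤ 48 [not met]
  The company does not carry Stage I.2.
The union prevails on this issue.
— Issue II —
At Stage II.1 the union must meet clear and convincing evidence (weight is at least 70): on (c) the weight is 80 less the opposing 7 gives net 73, ≥ 70, so (c) meets the standard; on (d) the weight is 72, which does reach 70, so (d) meets the standard.
  The union carries Stage II.1; the company now bears the burden.
At Stage II.2 the company must meet the balance of probabilities (weight is at least 51): on (e) the weight is 81 less the opposing 26 gives net 55, which does reach 51, so (e) meets the standard.
  The company carries the last stage.
Every stage carried; the company prevails on this issue.
Per-issue: Issue I → union; Issue II → company. The union must prevail on at least one issue; overall, the union prevails.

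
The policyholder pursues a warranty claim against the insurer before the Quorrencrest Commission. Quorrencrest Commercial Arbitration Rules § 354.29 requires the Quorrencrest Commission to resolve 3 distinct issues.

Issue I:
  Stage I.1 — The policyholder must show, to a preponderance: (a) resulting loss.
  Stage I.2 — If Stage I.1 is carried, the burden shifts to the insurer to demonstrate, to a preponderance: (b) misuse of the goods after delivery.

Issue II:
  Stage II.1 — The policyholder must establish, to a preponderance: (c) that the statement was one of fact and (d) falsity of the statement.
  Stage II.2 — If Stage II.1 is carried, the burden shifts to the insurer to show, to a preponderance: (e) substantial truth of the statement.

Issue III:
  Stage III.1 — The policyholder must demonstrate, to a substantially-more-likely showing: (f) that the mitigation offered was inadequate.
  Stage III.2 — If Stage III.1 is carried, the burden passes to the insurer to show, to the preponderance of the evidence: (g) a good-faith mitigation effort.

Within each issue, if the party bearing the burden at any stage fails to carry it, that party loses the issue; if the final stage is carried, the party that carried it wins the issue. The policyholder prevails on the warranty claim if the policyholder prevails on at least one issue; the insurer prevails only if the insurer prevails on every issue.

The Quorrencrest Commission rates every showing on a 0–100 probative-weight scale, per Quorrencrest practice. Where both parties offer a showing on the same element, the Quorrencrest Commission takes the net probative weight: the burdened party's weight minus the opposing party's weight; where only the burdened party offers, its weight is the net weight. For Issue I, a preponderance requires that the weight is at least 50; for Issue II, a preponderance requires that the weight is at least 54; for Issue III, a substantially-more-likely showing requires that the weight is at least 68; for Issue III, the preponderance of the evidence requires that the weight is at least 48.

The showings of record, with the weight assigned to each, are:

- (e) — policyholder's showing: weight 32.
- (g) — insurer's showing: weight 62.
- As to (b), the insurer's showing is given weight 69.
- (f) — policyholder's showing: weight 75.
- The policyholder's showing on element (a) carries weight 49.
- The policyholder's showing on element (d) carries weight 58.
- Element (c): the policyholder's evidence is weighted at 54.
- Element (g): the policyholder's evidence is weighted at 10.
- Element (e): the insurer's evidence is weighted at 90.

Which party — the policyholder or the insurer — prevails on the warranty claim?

insurer

— Issue I —
Stage I.1 — burden on policyholder; standard: a preponderance (weight is at least 50).
    (a): 49 < 50 [not met]
  The policyholder does not carry Stage I.1.
The insurer prevails on this issue.
— Issue II —
Stage II.1 (policyholder, a preponderance, weight is at least 54): (c) 54 ≥ 54 — meets; (d) 58 ≥ 54 — meets.
  Stage II.1 carried; the burden shifts to the insurer.
Stage II.2 (insurer, a preponderance, weight is at least 54): (e) net 90−32=58 ≥ 54 — meets.
  The insurer carries the last stage.
All stages carried — the insurer prevails on this issue.
— Issue III —
Stage III.1 (policyholder, a substantially-more-likely showing, weight is at least 68): (f) 75 ≥ 68 — meets.
  Stage III.1 is satisfied; the onus moves to the insurer.
Stage III.2 (insurer, the preponderance of the evidence, weight is at least 48): (g) net 62−10=52 ≥ 48 — meets.
  All elements met at the final stage.
With every stage satisfied, the insurer prevails on this issue.
Per-issue: Issue I → insurer; Issue II → insurer; Issue III → insurer. The policyholder must prevail on at least one issue; overall, the insurer prevails.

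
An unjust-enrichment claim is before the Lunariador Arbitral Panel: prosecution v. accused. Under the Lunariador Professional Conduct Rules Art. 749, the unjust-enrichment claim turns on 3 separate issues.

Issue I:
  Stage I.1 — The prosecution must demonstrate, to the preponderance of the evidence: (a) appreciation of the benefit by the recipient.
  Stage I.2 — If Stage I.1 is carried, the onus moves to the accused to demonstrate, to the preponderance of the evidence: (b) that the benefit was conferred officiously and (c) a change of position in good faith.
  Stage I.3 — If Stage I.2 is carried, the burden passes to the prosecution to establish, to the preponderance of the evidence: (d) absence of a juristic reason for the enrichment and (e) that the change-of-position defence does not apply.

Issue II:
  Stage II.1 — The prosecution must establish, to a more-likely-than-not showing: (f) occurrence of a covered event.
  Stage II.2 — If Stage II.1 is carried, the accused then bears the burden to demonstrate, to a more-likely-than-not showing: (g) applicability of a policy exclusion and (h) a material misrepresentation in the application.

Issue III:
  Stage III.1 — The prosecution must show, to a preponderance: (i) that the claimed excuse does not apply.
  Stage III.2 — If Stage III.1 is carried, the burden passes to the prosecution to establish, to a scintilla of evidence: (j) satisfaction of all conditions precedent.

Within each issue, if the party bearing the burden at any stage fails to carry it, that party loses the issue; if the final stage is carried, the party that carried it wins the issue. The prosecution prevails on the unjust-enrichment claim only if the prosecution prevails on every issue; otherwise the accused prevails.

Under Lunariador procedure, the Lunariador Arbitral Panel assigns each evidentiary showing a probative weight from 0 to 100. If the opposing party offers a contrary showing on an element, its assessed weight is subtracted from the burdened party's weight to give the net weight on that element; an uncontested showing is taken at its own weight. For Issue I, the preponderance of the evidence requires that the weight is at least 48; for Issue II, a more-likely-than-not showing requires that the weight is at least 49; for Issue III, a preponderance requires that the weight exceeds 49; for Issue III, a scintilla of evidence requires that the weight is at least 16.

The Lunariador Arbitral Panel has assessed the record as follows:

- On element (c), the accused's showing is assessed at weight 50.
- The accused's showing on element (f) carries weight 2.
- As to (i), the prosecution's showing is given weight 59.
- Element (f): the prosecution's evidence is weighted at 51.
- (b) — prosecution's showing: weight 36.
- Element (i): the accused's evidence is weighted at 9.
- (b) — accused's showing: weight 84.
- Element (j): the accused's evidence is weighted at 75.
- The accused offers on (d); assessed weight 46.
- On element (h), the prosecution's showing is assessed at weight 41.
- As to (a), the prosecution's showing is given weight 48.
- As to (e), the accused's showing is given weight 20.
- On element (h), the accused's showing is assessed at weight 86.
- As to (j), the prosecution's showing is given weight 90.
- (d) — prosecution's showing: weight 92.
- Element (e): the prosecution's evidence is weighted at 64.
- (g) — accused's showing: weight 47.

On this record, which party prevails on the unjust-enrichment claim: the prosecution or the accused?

accused

— Issue I —
Stage I.1 — burden on prosecution; standard: the preponderance of the evidence (weight is at least 48).
    (a): 48 ≥ 48 [met]
  Stage I.1 carried; the burden shifts to the accused.
Stage I.2 — burden on accused; standard: the preponderance of the evidence (weight is at least 48).
    (b): 84 − 36 = 48 ≥ 48 [met]
    (c): 50 ≥ 48 [met]
  Stage I.2 carried; the burden shifts to the prosecution.
Stage I.3 — burden on prosecution; standard: the preponderance of the evidence (weight is at least 48).
    (d): 92 − 46 = 46 < 48 [not met]
    (e): 64 − 20 = 44 < 48 [not met]
  Stage I.3 not carried; the prosecution fails its burden.
So the accused prevails on this issue.
— Issue II —
Stage II.1 — burden on prosecution; standard: a more-likely-than-not showing (weight is at least 49).
    (f): 51 − 2 = 49 ≥ 49 [met]
  Stage II.1 carried; the burden shifts to the accused.
Stage II.2 — burden on accused; standard: a more-likely-than-not showing (weight is at least 49).
    (g): 47 < 49 [not met]
    (h): 86 − 41 = 45 < 49 [not met]
  The accused does not carry Stage II.2.
The analysis ends at Stage II.2; the prosecution prevails on this issue.
— Issue III —
Stage III.1 (prosecution, a preponderance, weight exceeds 49): (i) net 59−9=50 > 49 — meets.
  All elements met. The prosecution retains the burden for Stage III.2.
Stage III.2 (prosecution, a scintilla of evidence, weight is at least 16): (j) net 90−75=15 < 16 — fails.
  Not every element is met, so the prosecution fails to carry Stage III.2.
The analysis ends at Stage III.2; the accused prevails on this issue.
Per-issue: Issue I → accused; Issue II → prosecution; Issue III → accused. The prosecution must prevail on every issue; overall, the accused prevails.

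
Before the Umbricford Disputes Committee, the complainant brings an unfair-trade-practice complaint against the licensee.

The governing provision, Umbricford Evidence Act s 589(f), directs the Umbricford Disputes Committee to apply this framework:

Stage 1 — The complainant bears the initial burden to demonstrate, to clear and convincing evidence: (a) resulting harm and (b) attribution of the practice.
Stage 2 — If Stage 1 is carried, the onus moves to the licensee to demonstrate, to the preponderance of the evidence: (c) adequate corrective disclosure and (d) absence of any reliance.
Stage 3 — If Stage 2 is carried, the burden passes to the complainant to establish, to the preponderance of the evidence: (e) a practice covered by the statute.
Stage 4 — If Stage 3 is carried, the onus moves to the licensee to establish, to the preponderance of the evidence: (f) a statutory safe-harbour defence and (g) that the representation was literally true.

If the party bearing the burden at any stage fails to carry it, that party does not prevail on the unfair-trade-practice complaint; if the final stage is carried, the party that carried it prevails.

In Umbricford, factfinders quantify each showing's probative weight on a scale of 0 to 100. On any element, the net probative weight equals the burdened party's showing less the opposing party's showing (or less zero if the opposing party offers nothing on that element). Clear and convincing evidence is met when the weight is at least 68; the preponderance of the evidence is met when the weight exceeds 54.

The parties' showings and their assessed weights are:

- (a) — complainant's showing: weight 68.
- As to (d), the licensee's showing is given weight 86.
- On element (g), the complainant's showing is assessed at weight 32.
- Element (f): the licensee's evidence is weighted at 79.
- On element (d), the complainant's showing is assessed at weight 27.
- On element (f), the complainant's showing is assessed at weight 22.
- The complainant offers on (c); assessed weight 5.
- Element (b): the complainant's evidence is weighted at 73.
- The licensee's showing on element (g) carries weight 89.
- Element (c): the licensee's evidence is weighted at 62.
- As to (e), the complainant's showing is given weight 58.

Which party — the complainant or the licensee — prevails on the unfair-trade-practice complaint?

Stage 1 (complainant, clear and convincing evidence, weight is at least 68): (a) 68 ≥ 68 — meets; (b) 73 ≥ 68 — meets.
  All elements met. The burden passes to the licensee.
Stage 2 (licensee, the preponderance of the evidence, weight exceeds 54): (c) net 62−5=57 > 54 — meets; (d) net 86−27=59 > 54 — meets.
  Stage 2 carried; the burden shifts to the complainant.
Stage 3 (complainant, the preponderance of the evidence, weight exceeds 54): (e) 58 > 54 — meets.
  Stage 3 carried; the burden shifts to the licensee.
Stage 4 (licensee, the preponderance of the evidence, weight exceeds 54): (f) net 79−22=57 > 54 — meets; (g) net 89−32=57 > 54 — meets.
  Stage 4 carried; the final stage is satisfied.
All stages carried — the licensee prevails.

licensee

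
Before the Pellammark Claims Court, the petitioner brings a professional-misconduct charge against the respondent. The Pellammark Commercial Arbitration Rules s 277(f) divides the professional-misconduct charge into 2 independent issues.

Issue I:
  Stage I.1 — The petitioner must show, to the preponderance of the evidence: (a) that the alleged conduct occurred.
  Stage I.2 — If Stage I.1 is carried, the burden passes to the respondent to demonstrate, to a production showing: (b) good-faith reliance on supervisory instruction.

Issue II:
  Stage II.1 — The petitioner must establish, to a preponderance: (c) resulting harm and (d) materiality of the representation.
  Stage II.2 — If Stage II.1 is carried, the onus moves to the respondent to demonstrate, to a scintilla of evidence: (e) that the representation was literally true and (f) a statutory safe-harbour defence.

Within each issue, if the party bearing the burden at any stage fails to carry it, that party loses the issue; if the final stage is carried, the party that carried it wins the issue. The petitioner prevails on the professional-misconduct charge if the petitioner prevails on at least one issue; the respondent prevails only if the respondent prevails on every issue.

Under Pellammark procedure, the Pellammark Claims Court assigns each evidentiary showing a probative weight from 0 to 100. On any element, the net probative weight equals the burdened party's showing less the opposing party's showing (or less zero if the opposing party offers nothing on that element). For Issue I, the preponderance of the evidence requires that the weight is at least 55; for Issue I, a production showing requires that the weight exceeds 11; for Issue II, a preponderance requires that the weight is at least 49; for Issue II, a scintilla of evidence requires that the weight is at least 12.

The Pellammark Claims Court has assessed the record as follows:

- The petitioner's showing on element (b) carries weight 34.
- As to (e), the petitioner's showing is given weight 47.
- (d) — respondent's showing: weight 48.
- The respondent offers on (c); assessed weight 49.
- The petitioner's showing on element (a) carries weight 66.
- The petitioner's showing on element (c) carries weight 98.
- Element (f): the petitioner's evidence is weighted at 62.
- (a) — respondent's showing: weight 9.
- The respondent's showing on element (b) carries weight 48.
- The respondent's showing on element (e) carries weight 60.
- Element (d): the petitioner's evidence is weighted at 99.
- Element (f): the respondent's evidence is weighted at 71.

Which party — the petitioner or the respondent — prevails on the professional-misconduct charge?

petitioner

— Issue I —
At Stage I.1 the petitioner must meet the preponderance of the evidence (weight is at least 55): on (a) the weight is 66 less the opposing 9 gives net 57, which does reach 55, so (a) meets the standard.
  The petitioner carries Stage I.1; the respondent now bears the burden.
At Stage I.2 the respondent must meet a production showing (weight exceeds 11): on (b) the weight is 48 less the opposing 34 gives net 14, > 11, so (b) meets the standard.
  The respondent carries the last stage.
All stages carried — the respondent prevails on this issue.
— Issue II —
Stage II.1 (petitioner, a preponderance, weight is at least 49): (c) net 98−49=49 ≥ 49 — meets; (d) net 99−48=51 ≥ 49 — meets.
  Stage II.1 carried; the burden shifts to the respondent.
Stage II.2 (respondent, a scintilla of evidence, weight is at least 12): (e) net 60−47=13 ≥ 12 — meets; (f) net 71−62=9 < 12 — fails.
  Not every element is met, so the respondent fails to carry Stage II.2.
So the petitioner prevails on this issue.
Per-issue: Issue I → respondent; Issue II → petitioner. The petitioner must prevail on at least one issue; overall, the petitioner prevails.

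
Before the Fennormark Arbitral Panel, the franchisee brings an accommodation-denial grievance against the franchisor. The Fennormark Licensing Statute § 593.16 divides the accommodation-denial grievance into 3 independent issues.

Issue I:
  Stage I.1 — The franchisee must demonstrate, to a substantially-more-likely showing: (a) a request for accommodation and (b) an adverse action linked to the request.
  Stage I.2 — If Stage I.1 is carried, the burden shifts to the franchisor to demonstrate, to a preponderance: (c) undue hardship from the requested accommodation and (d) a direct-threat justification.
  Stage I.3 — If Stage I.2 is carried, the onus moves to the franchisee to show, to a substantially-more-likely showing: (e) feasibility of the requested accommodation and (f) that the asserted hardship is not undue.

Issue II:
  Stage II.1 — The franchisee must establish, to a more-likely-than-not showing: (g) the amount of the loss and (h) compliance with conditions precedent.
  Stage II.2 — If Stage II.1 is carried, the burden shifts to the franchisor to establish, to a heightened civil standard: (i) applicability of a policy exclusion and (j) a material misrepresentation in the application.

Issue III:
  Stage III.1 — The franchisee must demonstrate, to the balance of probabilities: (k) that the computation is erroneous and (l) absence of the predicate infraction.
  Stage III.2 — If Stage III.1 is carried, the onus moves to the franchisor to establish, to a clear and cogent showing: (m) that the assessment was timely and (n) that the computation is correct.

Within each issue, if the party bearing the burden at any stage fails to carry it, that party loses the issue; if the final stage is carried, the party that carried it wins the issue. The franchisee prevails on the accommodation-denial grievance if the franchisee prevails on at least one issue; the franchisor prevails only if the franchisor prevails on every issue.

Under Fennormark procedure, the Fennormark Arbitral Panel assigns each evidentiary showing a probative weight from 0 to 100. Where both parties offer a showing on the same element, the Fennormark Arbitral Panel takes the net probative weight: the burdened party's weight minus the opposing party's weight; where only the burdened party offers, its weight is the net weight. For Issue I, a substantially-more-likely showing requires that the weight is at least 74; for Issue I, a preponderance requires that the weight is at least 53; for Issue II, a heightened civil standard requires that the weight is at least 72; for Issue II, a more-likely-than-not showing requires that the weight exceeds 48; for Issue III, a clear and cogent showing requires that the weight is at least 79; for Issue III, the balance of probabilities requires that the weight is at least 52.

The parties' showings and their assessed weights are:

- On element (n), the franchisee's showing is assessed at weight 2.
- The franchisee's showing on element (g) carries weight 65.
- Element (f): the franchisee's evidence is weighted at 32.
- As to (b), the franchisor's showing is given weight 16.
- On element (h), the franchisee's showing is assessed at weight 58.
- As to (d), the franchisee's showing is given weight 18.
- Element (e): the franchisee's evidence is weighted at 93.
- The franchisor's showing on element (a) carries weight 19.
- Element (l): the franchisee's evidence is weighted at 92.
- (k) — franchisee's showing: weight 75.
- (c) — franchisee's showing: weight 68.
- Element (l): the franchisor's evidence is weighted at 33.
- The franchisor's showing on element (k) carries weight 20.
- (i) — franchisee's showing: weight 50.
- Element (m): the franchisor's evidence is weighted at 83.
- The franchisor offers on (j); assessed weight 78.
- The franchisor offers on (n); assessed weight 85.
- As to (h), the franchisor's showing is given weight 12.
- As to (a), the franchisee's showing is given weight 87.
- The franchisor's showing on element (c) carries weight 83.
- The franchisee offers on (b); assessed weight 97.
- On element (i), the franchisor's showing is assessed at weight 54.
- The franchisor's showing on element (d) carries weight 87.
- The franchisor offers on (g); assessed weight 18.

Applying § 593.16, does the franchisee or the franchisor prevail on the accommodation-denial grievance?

— Issue I —
Stage I.1 — burden on franchisee; standard: a substantially-more-likely showing (weight is at least 74).
    (a): 87 − 19 = 68 < 74 [not met]
    (b): 97 − 16 = 81 ≥ 74 [met]
  The franchisee does not carry Stage I.1.
The franchisor prevails on this issue.
— Issue II —
Stage II.1 (franchisee, a more-likely-than-not showing, weight exceeds 48): (g) net 65−18=47 ≤ 48 — fails; (h) net 58−12=46 ≤ 48 — fails.
  Stage II.1 not carried; the franchisee fails its burden.
The franchisor prevails on this issue.
— Issue III —
Stage III.1 (franchisee, the balance of probabilities, weight is at least 52): (k) net 75−20=55 ≥ 52 — meets; (l) net 92−33=59 ≥ 52 — meets.
  All elements met. The burden passes to the franchisor.
Stage III.2 (franchisor, a clear and cogent showing, weight is at least 79): (m) 83 ≥ 79 — meets; (n) net 85−2=83 ≥ 79 — meets.
  All elements met at the final stage.
Every stage carried; the franchisor prevails on this issue.
Per-issue: Issue I → franchisor; Issue II → franchisor; Issue III → franchisor. The franchisee must prevail on at least one issue; overall, the franchisor prevails.

franchisor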